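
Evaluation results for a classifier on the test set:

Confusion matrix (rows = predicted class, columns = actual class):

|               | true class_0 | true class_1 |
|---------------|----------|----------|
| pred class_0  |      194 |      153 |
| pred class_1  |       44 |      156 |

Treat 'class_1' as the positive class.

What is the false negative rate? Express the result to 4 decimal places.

0.4951

FNR = FN/(FN+TP) = 153/(153+156) = 0.4951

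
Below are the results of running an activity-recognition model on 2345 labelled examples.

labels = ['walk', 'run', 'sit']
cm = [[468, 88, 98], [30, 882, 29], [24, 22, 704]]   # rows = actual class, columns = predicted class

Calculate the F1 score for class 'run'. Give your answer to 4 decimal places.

0.9126

One-vs-rest for 'run': TP = diagonal; FP = other classes predicted 'run'; FN = 'run' predicted as other.
F1 score = 2·TP/(2·TP+FP+FN).
run: TP=882, FP=88+22=110, FN=30+29=59 → 1764/1933 = 0.91257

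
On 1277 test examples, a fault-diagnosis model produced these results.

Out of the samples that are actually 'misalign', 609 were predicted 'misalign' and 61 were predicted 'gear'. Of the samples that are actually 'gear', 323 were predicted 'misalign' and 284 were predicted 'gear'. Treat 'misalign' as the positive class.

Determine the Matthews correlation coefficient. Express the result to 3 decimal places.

0.424

MCC = (TP·TN − FP·FN) / √((TP+FP)(TP+FN)(TN+FP)(TN+FN))
Numerator = 609·284 − 323·61 = 153253
Denominator = √(932·670·607·345) = √130767102600 = 361617.3428
MCC = 153253 / 361617.3428 = 0.424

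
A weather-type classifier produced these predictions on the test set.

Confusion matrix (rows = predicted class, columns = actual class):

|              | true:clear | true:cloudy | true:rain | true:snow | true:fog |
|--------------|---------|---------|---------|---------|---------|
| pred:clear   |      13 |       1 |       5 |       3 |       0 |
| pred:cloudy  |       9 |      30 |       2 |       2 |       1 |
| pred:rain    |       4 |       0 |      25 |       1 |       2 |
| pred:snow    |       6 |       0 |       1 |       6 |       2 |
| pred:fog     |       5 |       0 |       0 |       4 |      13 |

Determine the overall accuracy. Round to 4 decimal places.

0.6444

Accuracy = trace / total = (13+30+25+6+13=87) / 135 = 87/135 = 0.6444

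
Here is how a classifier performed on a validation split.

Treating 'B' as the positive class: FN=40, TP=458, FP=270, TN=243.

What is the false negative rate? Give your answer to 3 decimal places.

FNR = FN/(FN+TP) = 40/(40+458) = 0.080

0.080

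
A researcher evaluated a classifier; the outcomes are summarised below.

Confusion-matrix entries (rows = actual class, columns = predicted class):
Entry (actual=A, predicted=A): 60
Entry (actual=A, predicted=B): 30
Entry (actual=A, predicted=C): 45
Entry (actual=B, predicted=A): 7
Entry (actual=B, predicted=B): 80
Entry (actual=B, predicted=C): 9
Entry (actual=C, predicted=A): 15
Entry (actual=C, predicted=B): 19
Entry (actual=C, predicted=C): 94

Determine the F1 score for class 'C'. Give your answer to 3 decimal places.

F1 score = 2·TP/(2·TP+FP+FN).
C: TP=94, FP=45+9=54, FN=15+19=34 → 188/276 = 0.6812

0.681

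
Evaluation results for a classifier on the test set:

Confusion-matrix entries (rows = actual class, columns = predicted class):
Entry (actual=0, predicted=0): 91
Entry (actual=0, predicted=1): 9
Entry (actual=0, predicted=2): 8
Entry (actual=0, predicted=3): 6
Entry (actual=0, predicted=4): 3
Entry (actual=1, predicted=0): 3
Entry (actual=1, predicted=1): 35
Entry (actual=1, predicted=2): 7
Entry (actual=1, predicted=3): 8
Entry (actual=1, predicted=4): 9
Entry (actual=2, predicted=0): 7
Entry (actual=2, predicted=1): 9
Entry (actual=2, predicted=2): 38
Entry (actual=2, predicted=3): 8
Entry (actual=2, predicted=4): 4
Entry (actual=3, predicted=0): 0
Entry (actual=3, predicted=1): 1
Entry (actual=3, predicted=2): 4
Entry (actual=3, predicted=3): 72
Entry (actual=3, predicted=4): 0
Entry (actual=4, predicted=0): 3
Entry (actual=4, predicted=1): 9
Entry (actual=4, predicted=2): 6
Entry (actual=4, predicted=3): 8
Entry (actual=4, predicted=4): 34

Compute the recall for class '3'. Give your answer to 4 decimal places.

0.9351

Treat '3' as positive and all other classes as negative.
recall = TP/(TP+FN).
3: TP=72, FN=0+1+4+0=5 → 72/77 = 0.93506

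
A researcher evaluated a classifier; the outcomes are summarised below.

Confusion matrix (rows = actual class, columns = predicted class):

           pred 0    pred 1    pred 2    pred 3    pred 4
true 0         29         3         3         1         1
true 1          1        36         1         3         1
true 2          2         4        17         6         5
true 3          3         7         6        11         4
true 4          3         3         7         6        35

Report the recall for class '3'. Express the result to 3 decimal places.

0.355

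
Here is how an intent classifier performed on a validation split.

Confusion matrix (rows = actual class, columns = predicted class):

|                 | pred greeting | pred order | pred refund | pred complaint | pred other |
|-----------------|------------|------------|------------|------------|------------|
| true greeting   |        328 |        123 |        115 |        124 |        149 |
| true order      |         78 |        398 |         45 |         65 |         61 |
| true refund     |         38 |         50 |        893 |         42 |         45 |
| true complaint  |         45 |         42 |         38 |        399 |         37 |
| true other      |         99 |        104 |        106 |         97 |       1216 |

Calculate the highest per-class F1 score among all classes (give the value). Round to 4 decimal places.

Per-class F1 score (2·TP/(2·TP+FP+FN)):
  greeting: TP=328, FP=78+38+45+99=260, FN=123+115+124+149=511 → 656/1427 = 0.45971
  order: TP=398, FP=123+50+42+104=319, FN=78+45+65+61=249 → 796/1364 = 0.58358
  refund: TP=893, FP=115+45+38+106=304, FN=38+50+42+45=175 → 1786/2265 = 0.78852
  complaint: TP=399, FP=124+65+42+97=328, FN=45+42+38+37=162 → 798/1288 = 0.61957
  other: TP=1216, FP=149+61+45+37=292, FN=99+104+106+97=406 → 2432/3130 = 0.77700
Highest is class 'refund' with F1 score = 0.7885.

0.7885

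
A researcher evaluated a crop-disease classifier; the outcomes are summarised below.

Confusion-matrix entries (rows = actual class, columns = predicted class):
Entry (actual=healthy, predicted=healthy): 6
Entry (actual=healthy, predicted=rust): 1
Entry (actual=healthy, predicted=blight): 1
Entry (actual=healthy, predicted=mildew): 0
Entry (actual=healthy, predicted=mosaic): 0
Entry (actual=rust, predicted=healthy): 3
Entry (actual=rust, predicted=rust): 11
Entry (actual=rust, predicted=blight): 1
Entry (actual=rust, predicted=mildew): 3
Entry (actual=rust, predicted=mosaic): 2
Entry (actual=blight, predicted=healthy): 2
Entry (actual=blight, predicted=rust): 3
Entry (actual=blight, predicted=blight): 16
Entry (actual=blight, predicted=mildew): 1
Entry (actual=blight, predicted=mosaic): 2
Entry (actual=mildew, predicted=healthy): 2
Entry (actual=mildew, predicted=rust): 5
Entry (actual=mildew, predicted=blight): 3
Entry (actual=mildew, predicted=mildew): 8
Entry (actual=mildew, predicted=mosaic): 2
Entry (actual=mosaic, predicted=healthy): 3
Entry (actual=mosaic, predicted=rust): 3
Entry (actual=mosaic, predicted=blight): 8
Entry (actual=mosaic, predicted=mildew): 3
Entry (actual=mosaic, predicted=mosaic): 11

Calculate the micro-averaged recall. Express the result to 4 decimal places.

0.5200

Micro-averaging pools counts across classes: ΣTP=52, ΣFP=48, ΣFN=48.
Micro-recall = TP/(TP+FN) on pooled counts = 0.5200 (equals overall accuracy in single-label multiclass).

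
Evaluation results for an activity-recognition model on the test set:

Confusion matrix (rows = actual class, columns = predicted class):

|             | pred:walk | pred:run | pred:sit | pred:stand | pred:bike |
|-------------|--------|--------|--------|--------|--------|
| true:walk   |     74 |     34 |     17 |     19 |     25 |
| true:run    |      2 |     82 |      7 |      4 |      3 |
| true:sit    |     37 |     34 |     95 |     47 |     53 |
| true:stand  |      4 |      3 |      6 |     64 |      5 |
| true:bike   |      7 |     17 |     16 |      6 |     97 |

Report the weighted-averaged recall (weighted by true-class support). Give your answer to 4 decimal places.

0.5435

Per-class recall (TP/(TP+FN)):
  walk: TP=74, FN=34+17+19+25=95 → 74/169 = 0.43787
  run: TP=82, FN=2+7+4+3=16 → 82/98 = 0.83673
  sit: TP=95, FN=37+34+47+53=171 → 95/266 = 0.35714
  stand: TP=64, FN=4+3+6+5=18 → 64/82 = 0.78049
  bike: TP=97, FN=7+17+16+6=46 → 97/143 = 0.67832
Weighted-recall = Σ (supportᵢ/N)·recallᵢ with N=758: (169/758)·0.43787 + (98/758)·0.83673 + (266/758)·0.35714 + (82/758)·0.78049 + (143/758)·0.67832 = 0.5435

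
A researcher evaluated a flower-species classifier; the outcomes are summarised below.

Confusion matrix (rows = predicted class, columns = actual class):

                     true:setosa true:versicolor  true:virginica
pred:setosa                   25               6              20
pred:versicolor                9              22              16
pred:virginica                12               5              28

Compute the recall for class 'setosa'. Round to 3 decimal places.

recall = TP/(TP+FN).
setosa: TP=25, FN=9+12=21 → 25/46 = 0.5435

0.543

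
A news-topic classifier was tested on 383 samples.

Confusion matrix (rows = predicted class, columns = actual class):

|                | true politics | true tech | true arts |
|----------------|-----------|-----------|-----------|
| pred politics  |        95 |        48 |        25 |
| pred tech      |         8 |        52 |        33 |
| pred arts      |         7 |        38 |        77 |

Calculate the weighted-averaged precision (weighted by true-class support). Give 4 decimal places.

0.5863

Per-class precision (TP/(TP+FP)):
  politics: TP=95, FP=48+25=73 → 95/168 = 0.56548
  tech: TP=52, FP=8+33=41 → 52/93 = 0.55914
  arts: TP=77, FP=7+38=45 → 77/122 = 0.63115
Weighted-precision = Σ (supportᵢ/N)·precisionᵢ with N=383: (110/383)·0.56548 + (138/383)·0.55914 + (135/383)·0.63115 = 0.5863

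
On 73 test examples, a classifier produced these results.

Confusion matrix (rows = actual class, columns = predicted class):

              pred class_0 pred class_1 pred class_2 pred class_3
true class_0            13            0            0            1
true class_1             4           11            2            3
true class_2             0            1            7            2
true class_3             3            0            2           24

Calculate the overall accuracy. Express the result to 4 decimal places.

Accuracy = trace / total = (13+11+7+24=55) / 73 = 55/73 = 0.7534

0.7534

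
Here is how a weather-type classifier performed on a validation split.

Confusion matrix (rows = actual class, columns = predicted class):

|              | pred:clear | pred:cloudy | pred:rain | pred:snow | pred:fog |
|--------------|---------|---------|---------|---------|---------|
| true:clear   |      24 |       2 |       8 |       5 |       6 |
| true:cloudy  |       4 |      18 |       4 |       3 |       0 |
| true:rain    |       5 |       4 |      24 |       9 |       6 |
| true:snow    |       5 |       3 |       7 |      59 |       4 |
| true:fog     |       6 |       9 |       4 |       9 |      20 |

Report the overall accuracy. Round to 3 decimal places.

0.585

Accuracy = trace / total = (24+18+24+59+20=145) / 248 = 145/248 = 0.585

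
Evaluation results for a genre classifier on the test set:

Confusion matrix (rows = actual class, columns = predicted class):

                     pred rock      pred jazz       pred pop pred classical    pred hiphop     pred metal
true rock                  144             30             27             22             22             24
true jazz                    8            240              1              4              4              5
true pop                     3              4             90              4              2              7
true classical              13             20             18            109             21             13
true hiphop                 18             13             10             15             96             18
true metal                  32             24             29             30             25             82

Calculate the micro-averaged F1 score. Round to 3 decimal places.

0.620

Micro-averaging pools counts across classes: ΣTP=761, ΣFP=466, ΣFN=466.
Micro-F1 score = 2·TP/(2·TP+FP+FN) on pooled counts = 0.620 (equals overall accuracy in single-label multiclass).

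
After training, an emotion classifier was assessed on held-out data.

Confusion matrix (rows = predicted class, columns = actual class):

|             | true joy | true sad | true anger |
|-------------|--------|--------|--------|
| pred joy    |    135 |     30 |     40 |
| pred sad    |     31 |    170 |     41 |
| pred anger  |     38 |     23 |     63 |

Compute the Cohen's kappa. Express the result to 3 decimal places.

Observed agreement pₒ = trace/N = 368/571 = 0.6445
Expected agreement pₑ = Σ (rowᵢ·colᵢ)/N² = (204·205 + 223·242 + 144·124)/571² = 0.3486
κ = (pₒ − pₑ)/(1 − pₑ) = (0.6445 − 0.3486)/(1 − 0.3486) = 0.454

0.454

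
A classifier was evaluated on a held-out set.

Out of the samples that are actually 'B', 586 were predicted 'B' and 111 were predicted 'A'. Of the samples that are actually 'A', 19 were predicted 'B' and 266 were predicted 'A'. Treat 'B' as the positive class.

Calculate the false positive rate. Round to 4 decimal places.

0.0667

FPR = FP/(FP+TN) = 19/(19+266) = 0.0667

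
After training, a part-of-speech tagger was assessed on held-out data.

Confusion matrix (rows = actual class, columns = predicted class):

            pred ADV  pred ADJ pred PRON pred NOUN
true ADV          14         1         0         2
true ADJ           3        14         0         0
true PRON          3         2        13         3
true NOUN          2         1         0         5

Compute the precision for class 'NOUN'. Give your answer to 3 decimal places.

0.500

One-vs-rest for 'NOUN': TP = diagonal; FP = other classes predicted 'NOUN'; FN = 'NOUN' predicted as other.
precision = TP/(TP+FP).
NOUN: TP=5, FP=2+0+3=5 → 5/10 = 0.5000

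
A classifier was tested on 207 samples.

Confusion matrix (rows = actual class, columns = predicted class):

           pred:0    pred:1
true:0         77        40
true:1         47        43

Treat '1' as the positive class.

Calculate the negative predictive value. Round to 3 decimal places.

NPV = TN/(TN+FN) = 77/(77+47) = 0.621

0.621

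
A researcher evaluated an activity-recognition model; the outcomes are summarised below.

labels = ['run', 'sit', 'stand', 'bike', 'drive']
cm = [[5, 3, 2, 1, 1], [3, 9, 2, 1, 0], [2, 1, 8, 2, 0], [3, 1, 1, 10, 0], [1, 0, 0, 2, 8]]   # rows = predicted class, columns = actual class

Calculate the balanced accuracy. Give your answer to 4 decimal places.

Balanced accuracy = mean of per-class recall.
  run: recall = 5/14 = 0.35714
  sit: recall = 9/14 = 0.64286
  stand: recall = 8/13 = 0.61538
  bike: recall = 10/16 = 0.62500
  drive: recall = 8/9 = 0.88889
Mean = (0.35714 + 0.64286 + 0.61538 + 0.62500 + 0.88889) / 5 = 0.6259

0.6259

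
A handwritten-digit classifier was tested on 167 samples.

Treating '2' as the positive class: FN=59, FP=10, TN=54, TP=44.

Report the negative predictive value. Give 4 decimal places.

NPV = TN/(TN+FN) = 54/(54+59) = 0.4779

0.4779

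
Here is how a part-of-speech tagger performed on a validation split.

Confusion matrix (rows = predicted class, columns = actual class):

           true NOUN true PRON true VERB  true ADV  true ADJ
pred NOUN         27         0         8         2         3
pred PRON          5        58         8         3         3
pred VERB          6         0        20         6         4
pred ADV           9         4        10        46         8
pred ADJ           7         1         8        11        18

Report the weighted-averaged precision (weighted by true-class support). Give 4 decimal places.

0.6143

Per-class precision (TP/(TP+FP)):
  NOUN: TP=27, FP=0+8+2+3=13 → 27/40 = 0.67500
  PRON: TP=58, FP=5+8+3+3=19 → 58/77 = 0.75325
  VERB: TP=20, FP=6+0+6+4=16 → 20/36 = 0.55556
  ADV: TP=46, FP=9+4+10+8=31 → 46/77 = 0.59740
  ADJ: TP=18, FP=7+1+8+11=27 → 18/45 = 0.40000
Weighted-precision = Σ (supportᵢ/N)·precisionᵢ with N=275: (54/275)·0.67500 + (63/275)·0.75325 + (54/275)·0.55556 + (68/275)·0.59740 + (36/275)·0.40000 = 0.6143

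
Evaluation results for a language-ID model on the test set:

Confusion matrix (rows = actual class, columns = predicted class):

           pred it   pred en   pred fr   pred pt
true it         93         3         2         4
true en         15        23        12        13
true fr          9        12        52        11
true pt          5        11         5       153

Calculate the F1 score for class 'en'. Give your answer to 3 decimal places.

One-vs-rest for 'en': TP = diagonal; FP = other classes predicted 'en'; FN = 'en' predicted as other.
F1 score = 2·TP/(2·TP+FP+FN).
en: TP=23, FP=3+12+11=26, FN=15+12+13=40 → 46/112 = 0.4107

0.411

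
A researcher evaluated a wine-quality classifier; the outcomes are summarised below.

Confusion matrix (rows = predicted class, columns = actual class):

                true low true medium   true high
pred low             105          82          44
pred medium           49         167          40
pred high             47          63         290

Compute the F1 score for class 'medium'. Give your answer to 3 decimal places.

0.588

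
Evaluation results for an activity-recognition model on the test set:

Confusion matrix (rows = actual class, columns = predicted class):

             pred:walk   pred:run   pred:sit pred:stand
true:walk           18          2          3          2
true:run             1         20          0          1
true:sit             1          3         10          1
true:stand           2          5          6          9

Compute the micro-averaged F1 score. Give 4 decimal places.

Micro-averaging pools counts across classes: ΣTP=57, ΣFP=27, ΣFN=27.
Micro-F1 score = 2·TP/(2·TP+FP+FN) on pooled counts = 0.6786 (equals overall accuracy in single-label multiclass).

0.6786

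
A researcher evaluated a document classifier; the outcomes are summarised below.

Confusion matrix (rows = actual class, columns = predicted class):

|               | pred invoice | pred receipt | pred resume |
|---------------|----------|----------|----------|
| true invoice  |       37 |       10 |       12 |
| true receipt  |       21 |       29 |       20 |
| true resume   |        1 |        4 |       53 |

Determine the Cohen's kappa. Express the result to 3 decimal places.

0.460

Observed agreement pₒ = trace/N = 119/187 = 0.6364
Expected agreement pₑ = Σ (rowᵢ·colᵢ)/N² = (59·59 + 70·43 + 58·85)/187² = 0.3266
κ = (pₒ − pₑ)/(1 − pₑ) = (0.6364 − 0.3266)/(1 − 0.3266) = 0.460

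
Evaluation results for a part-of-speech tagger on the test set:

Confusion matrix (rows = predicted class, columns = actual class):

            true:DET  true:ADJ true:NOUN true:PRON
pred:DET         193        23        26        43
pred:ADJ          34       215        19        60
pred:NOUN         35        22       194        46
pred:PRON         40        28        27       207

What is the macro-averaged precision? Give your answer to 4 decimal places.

0.6678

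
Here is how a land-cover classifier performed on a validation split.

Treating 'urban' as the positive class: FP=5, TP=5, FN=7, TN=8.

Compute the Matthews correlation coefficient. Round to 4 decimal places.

MCC = (TP·TN − FP·FN) / √((TP+FP)(TP+FN)(TN+FP)(TN+FN))
Numerator = 5·8 − 5·7 = 5
Denominator = √(10·12·13·15) = √23400 = 152.9706
MCC = 5 / 152.9706 = 0.0327

0.0327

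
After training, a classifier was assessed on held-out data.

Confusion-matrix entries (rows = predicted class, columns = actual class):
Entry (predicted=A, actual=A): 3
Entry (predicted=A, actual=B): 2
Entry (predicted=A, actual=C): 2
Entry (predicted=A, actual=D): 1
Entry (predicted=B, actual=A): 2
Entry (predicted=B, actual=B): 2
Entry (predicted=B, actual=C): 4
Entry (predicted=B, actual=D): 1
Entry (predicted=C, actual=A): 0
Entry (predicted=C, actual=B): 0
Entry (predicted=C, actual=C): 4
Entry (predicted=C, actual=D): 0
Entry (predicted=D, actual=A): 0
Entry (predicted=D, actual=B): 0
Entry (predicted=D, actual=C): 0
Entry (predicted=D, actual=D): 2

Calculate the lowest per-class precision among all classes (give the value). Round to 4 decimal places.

Per-class precision (TP/(TP+FP)):
  A: TP=3, FP=2+2+1=5 → 3/8 = 0.37500
  B: TP=2, FP=2+4+1=7 → 2/9 = 0.22222
  C: TP=4, FP=0+0+0=0 → 4/4 = 1.00000
  D: TP=2, FP=0+0+0=0 → 2/2 = 1.00000
Lowest is class 'B' with precision = 0.2222.

0.2222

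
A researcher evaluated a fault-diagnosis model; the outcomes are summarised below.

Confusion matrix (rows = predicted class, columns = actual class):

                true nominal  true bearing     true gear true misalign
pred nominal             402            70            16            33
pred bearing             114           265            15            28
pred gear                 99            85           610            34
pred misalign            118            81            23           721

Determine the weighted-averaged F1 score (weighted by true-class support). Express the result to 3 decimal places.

0.726

Per-class F1 score (2·TP/(2·TP+FP+FN)):
  nominal: TP=402, FP=70+16+33=119, FN=114+99+118=331 → 804/1254 = 0.6411
  bearing: TP=265, FP=114+15+28=157, FN=70+85+81=236 → 530/923 = 0.5742
  gear: TP=610, FP=99+85+34=218, FN=16+15+23=54 → 1220/1492 = 0.8177
  misalign: TP=721, FP=118+81+23=222, FN=33+28+34=95 → 1442/1759 = 0.8198
Weighted-F1 score = Σ (supportᵢ/N)·F1 scoreᵢ with N=2714: (733/2714)·0.6411 + (501/2714)·0.5742 + (664/2714)·0.8177 + (816/2714)·0.8198 = 0.726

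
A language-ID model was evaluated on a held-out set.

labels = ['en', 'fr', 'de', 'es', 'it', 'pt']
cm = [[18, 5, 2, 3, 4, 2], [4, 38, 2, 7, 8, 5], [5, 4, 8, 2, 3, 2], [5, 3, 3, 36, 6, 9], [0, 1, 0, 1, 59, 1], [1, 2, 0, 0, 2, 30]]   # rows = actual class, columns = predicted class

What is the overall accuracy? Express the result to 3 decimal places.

Accuracy = trace / total = (18+38+8+36+59+30=189) / 281 = 189/281 = 0.673

0.673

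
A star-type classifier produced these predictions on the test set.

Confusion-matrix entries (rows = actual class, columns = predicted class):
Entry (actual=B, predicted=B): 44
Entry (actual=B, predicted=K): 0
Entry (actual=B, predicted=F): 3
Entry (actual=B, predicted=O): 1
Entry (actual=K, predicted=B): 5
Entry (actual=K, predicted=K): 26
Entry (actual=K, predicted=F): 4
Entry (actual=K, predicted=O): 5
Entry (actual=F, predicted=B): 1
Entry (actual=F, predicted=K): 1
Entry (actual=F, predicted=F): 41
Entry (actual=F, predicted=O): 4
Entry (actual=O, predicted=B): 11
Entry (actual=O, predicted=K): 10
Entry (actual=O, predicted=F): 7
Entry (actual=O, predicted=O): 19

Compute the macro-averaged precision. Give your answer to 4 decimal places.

0.7062

Per-class precision (TP/(TP+FP)):
  B: TP=44, FP=5+1+11=17 → 44/61 = 0.72131
  K: TP=26, FP=0+1+10=11 → 26/37 = 0.70270
  F: TP=41, FP=3+4+7=14 → 41/55 = 0.74545
  O: TP=19, FP=1+5+4=10 → 19/29 = 0.65517
Macro-precision = mean = (0.72131 + 0.70270 + 0.74545 + 0.65517) / 4 = 0.7062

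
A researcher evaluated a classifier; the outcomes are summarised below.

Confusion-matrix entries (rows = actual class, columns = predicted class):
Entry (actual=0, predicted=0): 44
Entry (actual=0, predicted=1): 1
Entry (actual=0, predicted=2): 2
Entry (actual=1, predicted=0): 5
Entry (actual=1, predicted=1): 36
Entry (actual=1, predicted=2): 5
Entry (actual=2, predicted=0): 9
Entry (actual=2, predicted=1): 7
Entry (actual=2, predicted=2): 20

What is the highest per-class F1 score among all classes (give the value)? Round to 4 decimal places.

Per-class F1 score (2·TP/(2·TP+FP+FN)):
  0: TP=44, FP=5+9=14, FN=1+2=3 → 88/105 = 0.83810
  1: TP=36, FP=1+7=8, FN=5+5=10 → 72/90 = 0.80000
  2: TP=20, FP=2+5=7, FN=9+7=16 → 40/63 = 0.63492
Highest is class '0' with F1 score = 0.8381.

0.8381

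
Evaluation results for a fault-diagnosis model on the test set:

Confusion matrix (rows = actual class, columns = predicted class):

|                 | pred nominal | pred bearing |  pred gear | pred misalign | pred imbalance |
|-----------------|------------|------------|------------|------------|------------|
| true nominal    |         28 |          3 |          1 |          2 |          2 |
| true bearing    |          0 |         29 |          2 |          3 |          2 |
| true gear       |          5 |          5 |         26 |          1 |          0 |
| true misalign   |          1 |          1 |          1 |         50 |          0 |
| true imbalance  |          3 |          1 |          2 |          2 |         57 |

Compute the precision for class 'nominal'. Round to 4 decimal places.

One-vs-rest for 'nominal': TP = diagonal; FP = other classes predicted 'nominal'; FN = 'nominal' predicted as other.
precision = TP/(TP+FP).
nominal: TP=28, FP=0+5+1+3=9 → 28/37 = 0.75676

0.7568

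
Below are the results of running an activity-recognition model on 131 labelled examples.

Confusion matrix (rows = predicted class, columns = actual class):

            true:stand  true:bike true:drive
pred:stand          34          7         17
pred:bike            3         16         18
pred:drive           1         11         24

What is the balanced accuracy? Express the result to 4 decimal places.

Balanced accuracy = mean of per-class recall.
  stand: recall = 34/38 = 0.89474
  bike: recall = 16/34 = 0.47059
  drive: recall = 24/59 = 0.40678
Mean = (0.89474 + 0.47059 + 0.40678) / 3 = 0.5907

0.5907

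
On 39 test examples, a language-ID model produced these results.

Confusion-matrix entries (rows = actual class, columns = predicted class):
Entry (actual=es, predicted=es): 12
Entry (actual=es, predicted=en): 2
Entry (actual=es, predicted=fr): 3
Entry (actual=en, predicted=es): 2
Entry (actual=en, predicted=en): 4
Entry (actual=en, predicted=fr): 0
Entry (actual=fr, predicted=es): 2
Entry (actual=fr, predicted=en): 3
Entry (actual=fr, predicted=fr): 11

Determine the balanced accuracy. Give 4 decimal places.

0.6867

Balanced accuracy = mean of per-class recall.
  es: recall = 12/17 = 0.70588
  en: recall = 4/6 = 0.66667
  fr: recall = 11/16 = 0.68750
Mean = (0.70588 + 0.66667 + 0.68750) / 3 = 0.6867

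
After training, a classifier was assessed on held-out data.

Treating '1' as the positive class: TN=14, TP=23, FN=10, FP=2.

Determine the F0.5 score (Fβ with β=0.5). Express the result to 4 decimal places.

Fβ = (1+β²)·TP / ((1+β²)·TP + β²·FN + FP), with β²=1/4
= 1.25·23 / (1.25·23 + 0.25·10 + 2) = 0.8647

0.8647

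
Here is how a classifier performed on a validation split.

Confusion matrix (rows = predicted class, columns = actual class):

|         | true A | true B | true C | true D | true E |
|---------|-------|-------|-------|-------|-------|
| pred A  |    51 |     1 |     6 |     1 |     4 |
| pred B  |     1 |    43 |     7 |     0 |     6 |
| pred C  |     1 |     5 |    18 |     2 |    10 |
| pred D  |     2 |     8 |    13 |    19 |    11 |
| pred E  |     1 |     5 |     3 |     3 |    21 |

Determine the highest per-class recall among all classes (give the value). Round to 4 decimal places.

0.9107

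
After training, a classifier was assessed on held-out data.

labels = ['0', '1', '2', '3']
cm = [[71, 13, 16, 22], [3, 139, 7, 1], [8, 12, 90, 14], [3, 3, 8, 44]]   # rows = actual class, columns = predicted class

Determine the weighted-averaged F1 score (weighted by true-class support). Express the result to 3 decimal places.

0.756

Per-class F1 score (2·TP/(2·TP+FP+FN)):
  0: TP=71, FP=3+8+3=14, FN=13+16+22=51 → 142/207 = 0.6860
  1: TP=139, FP=13+12+3=28, FN=3+7+1=11 → 278/317 = 0.8770
  2: TP=90, FP=16+7+8=31, FN=8+12+14=34 → 180/245 = 0.7347
  3: TP=44, FP=22+1+14=37, FN=3+3+8=14 → 88/139 = 0.6331
Weighted-F1 score = Σ (supportᵢ/N)·F1 scoreᵢ with N=454: (122/454)·0.6860 + (150/454)·0.8770 + (124/454)·0.7347 + (58/454)·0.6331 = 0.756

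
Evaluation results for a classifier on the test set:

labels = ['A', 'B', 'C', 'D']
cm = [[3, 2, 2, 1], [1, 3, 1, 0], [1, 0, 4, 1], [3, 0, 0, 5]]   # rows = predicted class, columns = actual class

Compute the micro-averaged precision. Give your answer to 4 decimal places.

0.5556

Micro-averaging pools counts across classes: ΣTP=15, ΣFP=12, ΣFN=12.
Micro-precision = TP/(TP+FP) on pooled counts = 0.5556 (equals overall accuracy in single-label multiclass).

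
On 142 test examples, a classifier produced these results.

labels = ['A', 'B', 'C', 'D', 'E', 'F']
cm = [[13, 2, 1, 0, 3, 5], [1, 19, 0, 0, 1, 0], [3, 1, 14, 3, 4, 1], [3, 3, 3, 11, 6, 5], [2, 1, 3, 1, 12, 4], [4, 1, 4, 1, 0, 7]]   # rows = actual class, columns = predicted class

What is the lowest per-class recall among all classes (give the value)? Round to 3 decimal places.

0.355

Per-class recall (TP/(TP+FN)):
  A: TP=13, FN=2+1+0+3+5=11 → 13/24 = 0.5417
  B: TP=19, FN=1+0+0+1+0=2 → 19/21 = 0.9048
  C: TP=14, FN=3+1+3+4+1=12 → 14/26 = 0.5385
  D: TP=11, FN=3+3+3+6+5=20 → 11/31 = 0.3548
  E: TP=12, FN=2+1+3+1+4=11 → 12/23 = 0.5217
  F: TP=7, FN=4+1+4+1+0=10 → 7/17 = 0.4118
Lowest is class 'D' with recall = 0.355.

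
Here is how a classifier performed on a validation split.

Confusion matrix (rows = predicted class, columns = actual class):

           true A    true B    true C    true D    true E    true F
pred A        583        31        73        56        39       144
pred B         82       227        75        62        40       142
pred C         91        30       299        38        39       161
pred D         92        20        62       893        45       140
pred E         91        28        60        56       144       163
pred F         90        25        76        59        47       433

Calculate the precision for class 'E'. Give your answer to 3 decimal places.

Treat 'E' as positive and all other classes as negative.
precision = TP/(TP+FP).
E: TP=144, FP=91+28+60+56+163=398 → 144/542 = 0.2657

0.266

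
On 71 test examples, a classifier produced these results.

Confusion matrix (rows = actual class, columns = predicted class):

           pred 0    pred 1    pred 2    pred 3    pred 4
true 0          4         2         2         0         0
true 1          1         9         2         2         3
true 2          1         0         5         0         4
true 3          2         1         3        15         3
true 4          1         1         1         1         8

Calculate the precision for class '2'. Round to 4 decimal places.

Treat '2' as positive and all other classes as negative.
precision = TP/(TP+FP).
2: TP=5, FP=2+2+3+1=8 → 5/13 = 0.38462

0.3846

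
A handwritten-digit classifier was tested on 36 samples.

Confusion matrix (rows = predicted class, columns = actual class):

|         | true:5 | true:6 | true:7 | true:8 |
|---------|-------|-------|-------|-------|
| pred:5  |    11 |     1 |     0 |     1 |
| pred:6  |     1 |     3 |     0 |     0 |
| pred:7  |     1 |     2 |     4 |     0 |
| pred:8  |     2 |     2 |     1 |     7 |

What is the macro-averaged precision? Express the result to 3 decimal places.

Per-class precision (TP/(TP+FP)):
  5: TP=11, FP=1+0+1=2 → 11/13 = 0.8462
  6: TP=3, FP=1+0+0=1 → 3/4 = 0.7500
  7: TP=4, FP=1+2+0=3 → 4/7 = 0.5714
  8: TP=7, FP=2+2+1=5 → 7/12 = 0.5833
Macro-precision = mean = (0.8462 + 0.7500 + 0.5714 + 0.5833) / 4 = 0.688

0.688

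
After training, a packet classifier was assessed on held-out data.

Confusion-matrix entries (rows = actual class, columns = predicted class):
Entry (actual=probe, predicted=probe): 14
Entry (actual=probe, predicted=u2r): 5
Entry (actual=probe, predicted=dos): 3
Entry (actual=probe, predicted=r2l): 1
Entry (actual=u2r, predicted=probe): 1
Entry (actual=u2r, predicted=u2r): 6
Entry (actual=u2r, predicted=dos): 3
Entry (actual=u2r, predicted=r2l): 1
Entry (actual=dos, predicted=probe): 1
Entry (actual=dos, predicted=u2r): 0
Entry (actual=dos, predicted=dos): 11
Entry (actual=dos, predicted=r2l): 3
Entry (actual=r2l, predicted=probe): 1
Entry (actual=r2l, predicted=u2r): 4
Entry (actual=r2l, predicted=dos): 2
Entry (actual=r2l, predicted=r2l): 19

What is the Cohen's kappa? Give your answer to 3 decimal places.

Observed agreement pₒ = trace/N = 50/75 = 0.6667
Expected agreement pₑ = Σ (rowᵢ·colᵢ)/N² = (23·17 + 11·15 + 15·19 + 26·24)/75² = 0.2604
κ = (pₒ − pₑ)/(1 − pₑ) = (0.6667 − 0.2604)/(1 − 0.2604) = 0.549

0.549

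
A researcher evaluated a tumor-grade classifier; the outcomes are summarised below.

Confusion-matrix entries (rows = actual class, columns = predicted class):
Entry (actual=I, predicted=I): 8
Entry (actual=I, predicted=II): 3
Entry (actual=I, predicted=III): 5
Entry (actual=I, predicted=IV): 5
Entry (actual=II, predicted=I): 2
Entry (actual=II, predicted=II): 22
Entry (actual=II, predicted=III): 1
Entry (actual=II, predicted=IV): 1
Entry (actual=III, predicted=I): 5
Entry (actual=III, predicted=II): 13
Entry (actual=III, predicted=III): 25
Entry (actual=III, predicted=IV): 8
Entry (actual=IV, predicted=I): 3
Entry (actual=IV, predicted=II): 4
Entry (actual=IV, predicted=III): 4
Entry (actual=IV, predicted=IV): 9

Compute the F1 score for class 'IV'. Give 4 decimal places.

One-vs-rest for 'IV': TP = diagonal; FP = other classes predicted 'IV'; FN = 'IV' predicted as other.
F1 score = 2·TP/(2·TP+FP+FN).
IV: TP=9, FP=5+1+8=14, FN=3+4+4=11 → 18/43 = 0.41860

0.4186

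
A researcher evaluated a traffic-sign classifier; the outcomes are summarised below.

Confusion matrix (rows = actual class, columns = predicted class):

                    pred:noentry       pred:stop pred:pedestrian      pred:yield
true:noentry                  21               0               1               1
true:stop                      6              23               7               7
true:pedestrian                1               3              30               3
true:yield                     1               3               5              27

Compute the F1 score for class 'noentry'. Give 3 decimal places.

0.808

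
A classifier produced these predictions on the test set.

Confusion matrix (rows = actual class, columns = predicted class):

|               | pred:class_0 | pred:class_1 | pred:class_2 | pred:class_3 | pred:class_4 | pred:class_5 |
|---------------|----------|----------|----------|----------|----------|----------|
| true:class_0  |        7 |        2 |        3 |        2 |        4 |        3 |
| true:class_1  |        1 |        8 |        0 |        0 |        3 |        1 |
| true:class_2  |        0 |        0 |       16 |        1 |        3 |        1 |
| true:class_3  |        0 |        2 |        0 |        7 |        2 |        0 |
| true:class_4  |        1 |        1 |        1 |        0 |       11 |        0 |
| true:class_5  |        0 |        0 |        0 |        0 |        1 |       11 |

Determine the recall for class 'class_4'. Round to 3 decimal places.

One-vs-rest for 'class_4': TP = diagonal; FP = other classes predicted 'class_4'; FN = 'class_4' predicted as other.
recall = TP/(TP+FN).
class_4: TP=11, FN=1+1+1+0+0=3 → 11/14 = 0.7857

0.786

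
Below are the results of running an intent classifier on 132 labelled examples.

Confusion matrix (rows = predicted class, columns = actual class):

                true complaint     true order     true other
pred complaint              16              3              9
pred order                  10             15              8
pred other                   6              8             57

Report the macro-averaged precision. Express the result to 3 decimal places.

0.610

Per-class precision (TP/(TP+FP)):
  complaint: TP=16, FP=3+9=12 → 16/28 = 0.5714
  order: TP=15, FP=10+8=18 → 15/33 = 0.4545
  other: TP=57, FP=6+8=14 → 57/71 = 0.8028
Macro-precision = mean = (0.5714 + 0.4545 + 0.8028) / 3 = 0.610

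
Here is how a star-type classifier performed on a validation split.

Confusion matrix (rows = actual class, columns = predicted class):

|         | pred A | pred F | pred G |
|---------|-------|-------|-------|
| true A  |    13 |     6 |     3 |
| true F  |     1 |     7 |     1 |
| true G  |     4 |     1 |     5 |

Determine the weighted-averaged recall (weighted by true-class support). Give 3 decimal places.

0.610

Per-class recall (TP/(TP+FN)):
  A: TP=13, FN=6+3=9 → 13/22 = 0.5909
  F: TP=7, FN=1+1=2 → 7/9 = 0.7778
  G: TP=5, FN=4+1=5 → 5/10 = 0.5000
Weighted-recall = Σ (supportᵢ/N)·recallᵢ with N=41: (22/41)·0.5909 + (9/41)·0.7778 + (10/41)·0.5000 = 0.610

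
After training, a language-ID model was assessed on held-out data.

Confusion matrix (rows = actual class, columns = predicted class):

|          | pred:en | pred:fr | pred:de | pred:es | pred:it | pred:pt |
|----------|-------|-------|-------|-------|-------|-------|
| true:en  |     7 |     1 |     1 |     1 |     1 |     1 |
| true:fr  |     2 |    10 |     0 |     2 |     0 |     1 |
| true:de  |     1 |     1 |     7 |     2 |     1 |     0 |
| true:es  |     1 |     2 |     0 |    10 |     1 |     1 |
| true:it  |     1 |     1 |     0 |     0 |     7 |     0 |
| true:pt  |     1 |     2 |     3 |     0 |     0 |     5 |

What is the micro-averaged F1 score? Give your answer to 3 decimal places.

0.622

Micro-averaging pools counts across classes: ΣTP=46, ΣFP=28, ΣFN=28.
Micro-F1 score = 2·TP/(2·TP+FP+FN) on pooled counts = 0.622 (equals overall accuracy in single-label multiclass).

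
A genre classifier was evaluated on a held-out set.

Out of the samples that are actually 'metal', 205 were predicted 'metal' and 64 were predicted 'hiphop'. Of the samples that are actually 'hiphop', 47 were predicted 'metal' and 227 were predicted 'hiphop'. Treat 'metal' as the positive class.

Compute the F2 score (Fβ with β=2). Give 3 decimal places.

Fβ = (1+β²)·TP / ((1+β²)·TP + β²·FN + FP), with β²=4
= 5·205 / (5·205 + 4·64 + 47) = 0.772

0.772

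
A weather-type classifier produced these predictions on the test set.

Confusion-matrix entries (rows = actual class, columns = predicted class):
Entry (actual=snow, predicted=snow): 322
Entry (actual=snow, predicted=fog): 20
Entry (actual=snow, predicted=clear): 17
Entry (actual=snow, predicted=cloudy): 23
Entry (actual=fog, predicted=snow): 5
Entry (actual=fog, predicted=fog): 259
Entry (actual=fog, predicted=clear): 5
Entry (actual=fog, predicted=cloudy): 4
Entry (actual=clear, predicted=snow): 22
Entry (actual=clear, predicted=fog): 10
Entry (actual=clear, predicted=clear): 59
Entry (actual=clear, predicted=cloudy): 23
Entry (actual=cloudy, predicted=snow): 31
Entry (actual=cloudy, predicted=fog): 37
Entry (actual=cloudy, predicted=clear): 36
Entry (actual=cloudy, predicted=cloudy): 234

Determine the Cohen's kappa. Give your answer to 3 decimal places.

0.708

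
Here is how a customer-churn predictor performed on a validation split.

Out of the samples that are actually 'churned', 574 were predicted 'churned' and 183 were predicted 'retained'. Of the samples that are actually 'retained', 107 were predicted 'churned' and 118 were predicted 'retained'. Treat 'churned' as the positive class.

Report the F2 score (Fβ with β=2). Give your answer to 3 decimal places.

0.774

Fβ = (1+β²)·TP / ((1+β²)·TP + β²·FN + FP), with β²=4
= 5·574 / (5·574 + 4·183 + 107) = 0.774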